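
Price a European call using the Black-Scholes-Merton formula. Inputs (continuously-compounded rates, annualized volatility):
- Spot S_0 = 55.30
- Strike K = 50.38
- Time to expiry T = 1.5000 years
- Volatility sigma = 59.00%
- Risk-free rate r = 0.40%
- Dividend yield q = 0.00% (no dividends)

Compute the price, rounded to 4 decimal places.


Answer: Price = 17.6093

Derivation:
d1 = (ln(S/K) + (r - q + 0.5*sigma^2) * T) / (sigma * sqrt(T)) = 0.49855231
d2 = d1 - sigma * sqrt(T) = -0.22404716
exp(-rT) = 0.99401796; exp(-qT) = 1.00000000
C = S_0 * exp(-qT) * N(d1) - K * exp(-rT) * N(d2)
N(d1) = 0.69095260; N(d2) = 0.41136030
C = 55.3000 * 1.00000000 * 0.69095260 - 50.3800 * 0.99401796 * 0.41136030 = 17.6093


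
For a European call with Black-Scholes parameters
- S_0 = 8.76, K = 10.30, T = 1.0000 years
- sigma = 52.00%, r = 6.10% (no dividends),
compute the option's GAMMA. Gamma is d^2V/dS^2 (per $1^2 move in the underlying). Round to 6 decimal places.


d1 = 0.0658692494; d2 = -0.4541307506
phi(d1) = 0.3980777615; exp(-qT) = 1.0000000000; exp(-rT) = 0.9408232398
Gamma = exp(-qT) * phi(d1) / (S * sigma * sqrt(T)) = 1.0000000000 * 0.3980777615 / (8.7600 * 0.5200 * 1.0000000000) = 0.087390

Answer: Gamma = 0.087390


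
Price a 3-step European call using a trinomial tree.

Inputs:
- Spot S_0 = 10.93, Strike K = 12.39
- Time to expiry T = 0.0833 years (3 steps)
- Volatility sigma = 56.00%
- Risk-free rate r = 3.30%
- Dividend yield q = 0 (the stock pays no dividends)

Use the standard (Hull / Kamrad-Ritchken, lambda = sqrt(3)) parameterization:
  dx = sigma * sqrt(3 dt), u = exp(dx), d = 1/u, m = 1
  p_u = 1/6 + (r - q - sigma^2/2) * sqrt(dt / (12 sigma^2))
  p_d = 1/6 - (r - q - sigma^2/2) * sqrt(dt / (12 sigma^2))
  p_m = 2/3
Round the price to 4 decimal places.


dt = T/N = 0.027767; dx = sigma*sqrt(3*dt) = 0.161626
u = exp(dx) = 1.175420; d = 1/u = 0.850760
p_u = 0.156032, p_m = 0.666667, p_d = 0.177301
Discount per step: exp(-r*dt) = 0.999084
Stock lattice S(k, j) with j the centered position index:
  k=0: S(0,+0) = 10.9300
  k=1: S(1,-1) = 9.2988; S(1,+0) = 10.9300; S(1,+1) = 12.8473
  k=2: S(2,-2) = 7.9110; S(2,-1) = 9.2988; S(2,+0) = 10.9300; S(2,+1) = 12.8473; S(2,+2) = 15.1010
  k=3: S(3,-3) = 6.7304; S(3,-2) = 7.9110; S(3,-1) = 9.2988; S(3,+0) = 10.9300; S(3,+1) = 12.8473; S(3,+2) = 15.1010; S(3,+3) = 17.7501
Terminal payoffs V(N, j) = max(S_T - K, 0):
  V(3,-3) = 0.000000; V(3,-2) = 0.000000; V(3,-1) = 0.000000; V(3,+0) = 0.000000; V(3,+1) = 0.457343; V(3,+2) = 2.711027; V(3,+3) = 5.360053
Backward induction: V(k, j) = exp(-r*dt) * [p_u * V(k+1, j+1) + p_m * V(k+1, j) + p_d * V(k+1, j-1)]
  V(2,-2) = exp(-r*dt) * [p_u*0.000000 + p_m*0.000000 + p_d*0.000000] = 0.000000
  V(2,-1) = exp(-r*dt) * [p_u*0.000000 + p_m*0.000000 + p_d*0.000000] = 0.000000
  V(2,+0) = exp(-r*dt) * [p_u*0.457343 + p_m*0.000000 + p_d*0.000000] = 0.071295
  V(2,+1) = exp(-r*dt) * [p_u*2.711027 + p_m*0.457343 + p_d*0.000000] = 0.727237
  V(2,+2) = exp(-r*dt) * [p_u*5.360053 + p_m*2.711027 + p_d*0.457343] = 2.722286
  V(1,-1) = exp(-r*dt) * [p_u*0.071295 + p_m*0.000000 + p_d*0.000000] = 0.011114
  V(1,+0) = exp(-r*dt) * [p_u*0.727237 + p_m*0.071295 + p_d*0.000000] = 0.160855
  V(1,+1) = exp(-r*dt) * [p_u*2.722286 + p_m*0.727237 + p_d*0.071295] = 0.921386
  V(0,+0) = exp(-r*dt) * [p_u*0.921386 + p_m*0.160855 + p_d*0.011114] = 0.252742

Answer: Price = V(0,0) = 0.2527


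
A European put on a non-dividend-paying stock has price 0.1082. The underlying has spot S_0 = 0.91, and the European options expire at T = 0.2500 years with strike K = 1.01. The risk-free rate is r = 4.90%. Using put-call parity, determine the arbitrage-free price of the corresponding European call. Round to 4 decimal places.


Put-call parity: C - P = S_0 * exp(-qT) - K * exp(-rT).
S_0 * exp(-qT) = 0.9100 * 1.00000000 = 0.91000000
K * exp(-rT) = 1.0100 * 0.98782473 = 0.99770297
C = P + S*exp(-qT) - K*exp(-rT)
C = 0.1082 + 0.91000000 - 0.99770297 = 0.0205

Answer: Call price = 0.0205


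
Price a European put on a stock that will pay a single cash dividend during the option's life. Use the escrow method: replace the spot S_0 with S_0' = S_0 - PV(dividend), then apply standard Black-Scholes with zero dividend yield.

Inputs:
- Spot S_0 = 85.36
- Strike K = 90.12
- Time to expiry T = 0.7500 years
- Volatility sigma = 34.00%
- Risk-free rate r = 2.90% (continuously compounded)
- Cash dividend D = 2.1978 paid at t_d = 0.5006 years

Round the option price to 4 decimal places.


Answer: Price = 12.7168

Derivation:
PV(D) = D * exp(-r * t_d) = 2.1978 * 0.98558747 = 2.16612414
S_0' = S_0 - PV(D) = 85.3600 - 2.16612414 = 83.19387586
d1 = (ln(S_0'/K) + (r + sigma^2/2)*T) / (sigma*sqrt(T)) = -0.05049566
d2 = d1 - sigma*sqrt(T) = -0.34494430
exp(-rT) = 0.97848483
N(-d1) = 0.52013630; N(-d2) = 0.63493188
P = K * exp(-rT) * N(-d2) - S_0' * N(-d1) = 90.1200 * 0.97848483 * 0.63493188 - 83.19387586 * 0.52013630 = 12.7168


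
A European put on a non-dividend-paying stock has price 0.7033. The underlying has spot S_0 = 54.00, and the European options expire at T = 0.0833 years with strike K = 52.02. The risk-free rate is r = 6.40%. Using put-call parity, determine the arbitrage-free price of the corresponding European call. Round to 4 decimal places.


Answer: Call price = 2.9599

Derivation:
Put-call parity: C - P = S_0 * exp(-qT) - K * exp(-rT).
S_0 * exp(-qT) = 54.0000 * 1.00000000 = 54.00000000
K * exp(-rT) = 52.0200 * 0.99468299 = 51.74340891
C = P + S*exp(-qT) - K*exp(-rT)
C = 0.7033 + 54.00000000 - 51.74340891 = 2.9599


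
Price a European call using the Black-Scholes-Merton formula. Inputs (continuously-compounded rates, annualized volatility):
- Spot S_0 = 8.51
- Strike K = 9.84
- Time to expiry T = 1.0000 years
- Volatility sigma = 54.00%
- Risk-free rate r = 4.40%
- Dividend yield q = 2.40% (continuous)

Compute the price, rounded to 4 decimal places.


d1 = (ln(S/K) + (r - q + 0.5*sigma^2) * T) / (sigma * sqrt(T)) = 0.03812265
d2 = d1 - sigma * sqrt(T) = -0.50187735
exp(-rT) = 0.95695396; exp(-qT) = 0.97628571
C = S_0 * exp(-qT) * N(d1) - K * exp(-rT) * N(d2)
N(d1) = 0.51520505; N(d2) = 0.30787690
C = 8.5100 * 0.97628571 * 0.51520505 - 9.8400 * 0.95695396 * 0.30787690 = 1.3813

Answer: Price = 1.3813


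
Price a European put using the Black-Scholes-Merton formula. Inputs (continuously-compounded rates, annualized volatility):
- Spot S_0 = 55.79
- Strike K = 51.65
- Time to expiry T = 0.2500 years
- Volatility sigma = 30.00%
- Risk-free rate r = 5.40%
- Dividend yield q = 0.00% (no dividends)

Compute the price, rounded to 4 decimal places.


d1 = (ln(S/K) + (r - q + 0.5*sigma^2) * T) / (sigma * sqrt(T)) = 0.67902964
d2 = d1 - sigma * sqrt(T) = 0.52902964
exp(-rT) = 0.98659072; exp(-qT) = 1.00000000
P = K * exp(-rT) * N(-d2) - S_0 * exp(-qT) * N(-d1)
N(-d1) = 0.24855954; N(-d2) = 0.29839244
P = 51.6500 * 0.98659072 * 0.29839244 - 55.7900 * 1.00000000 * 0.24855954 = 1.3382

Answer: Price = 1.3382


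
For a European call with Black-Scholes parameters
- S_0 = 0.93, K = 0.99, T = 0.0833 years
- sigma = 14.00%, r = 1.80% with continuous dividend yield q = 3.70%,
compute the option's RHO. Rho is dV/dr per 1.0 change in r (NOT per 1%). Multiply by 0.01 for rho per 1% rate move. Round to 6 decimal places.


Answer: Rho = 0.004452

Derivation:
d1 = -1.5662534142; d2 = -1.6066598494
phi(d1) = 0.1170079483; exp(-qT) = 0.9969226448; exp(-rT) = 0.9985017235
N(d2) = 0.0540645029
Rho = K*T*exp(-rT)*N(d2) = 0.9900 * 0.0833 * 0.9985017235 * 0.0540645029 = 0.004452


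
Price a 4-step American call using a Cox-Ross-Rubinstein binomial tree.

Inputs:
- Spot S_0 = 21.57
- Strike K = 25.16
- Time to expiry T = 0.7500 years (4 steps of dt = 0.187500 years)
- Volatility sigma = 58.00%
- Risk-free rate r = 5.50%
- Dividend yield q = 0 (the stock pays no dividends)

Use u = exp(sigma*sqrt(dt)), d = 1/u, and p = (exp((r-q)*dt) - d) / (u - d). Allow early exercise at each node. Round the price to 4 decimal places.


Answer: Price = V(0,0) = 3.5194

Derivation:
dt = T/N = 0.187500
u = exp(sigma*sqrt(dt)) = 1.285500; d = 1/u = 0.777908
p = (exp((r-q)*dt) - d) / (u - d) = 0.457963
Discount per step: exp(-r*dt) = 0.989740
Stock lattice S(k, i) with i counting down-moves:
  k=0: S(0,0) = 21.5700
  k=1: S(1,0) = 27.7282; S(1,1) = 16.7795
  k=2: S(2,0) = 35.6446; S(2,1) = 21.5700; S(2,2) = 13.0529
  k=3: S(3,0) = 45.8211; S(3,1) = 27.7282; S(3,2) = 16.7795; S(3,3) = 10.1539
  k=4: S(4,0) = 58.9031; S(4,1) = 35.6446; S(4,2) = 21.5700; S(4,3) = 13.0529; S(4,4) = 7.8988
Terminal payoffs V(N, i) = max(S_T - K, 0):
  V(4,0) = 33.743053; V(4,1) = 10.484619; V(4,2) = 0.000000; V(4,3) = 0.000000; V(4,4) = 0.000000
Backward induction: V(k, i) = exp(-r*dt) * [p * V(k+1, i) + (1-p) * V(k+1, i+1)]; then take max(V_cont, immediate exercise) for American.
  V(3,0) = exp(-r*dt) * [p*33.743053 + (1-p)*10.484619] = 20.919269; exercise = 20.661140; V(3,0) = max -> 20.919269
  V(3,1) = exp(-r*dt) * [p*10.484619 + (1-p)*0.000000] = 4.752303; exercise = 2.568224; V(3,1) = max -> 4.752303
  V(3,2) = exp(-r*dt) * [p*0.000000 + (1-p)*0.000000] = 0.000000; exercise = 0.000000; V(3,2) = max -> 0.000000
  V(3,3) = exp(-r*dt) * [p*0.000000 + (1-p)*0.000000] = 0.000000; exercise = 0.000000; V(3,3) = max -> 0.000000
  V(2,0) = exp(-r*dt) * [p*20.919269 + (1-p)*4.752303] = 12.031455; exercise = 10.484619; V(2,0) = max -> 12.031455
  V(2,1) = exp(-r*dt) * [p*4.752303 + (1-p)*0.000000] = 2.154049; exercise = 0.000000; V(2,1) = max -> 2.154049
  V(2,2) = exp(-r*dt) * [p*0.000000 + (1-p)*0.000000] = 0.000000; exercise = 0.000000; V(2,2) = max -> 0.000000
  V(1,0) = exp(-r*dt) * [p*12.031455 + (1-p)*2.154049] = 6.609025; exercise = 2.568224; V(1,0) = max -> 6.609025
  V(1,1) = exp(-r*dt) * [p*2.154049 + (1-p)*0.000000] = 0.976354; exercise = 0.000000; V(1,1) = max -> 0.976354
  V(0,0) = exp(-r*dt) * [p*6.609025 + (1-p)*0.976354] = 3.519426; exercise = 0.000000; V(0,0) = max -> 3.519426


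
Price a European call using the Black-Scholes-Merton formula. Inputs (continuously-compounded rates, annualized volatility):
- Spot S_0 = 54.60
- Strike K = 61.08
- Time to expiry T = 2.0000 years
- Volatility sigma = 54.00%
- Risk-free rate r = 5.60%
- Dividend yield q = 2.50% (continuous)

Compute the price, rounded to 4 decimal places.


Answer: Price = 14.5412

Derivation:
d1 = (ln(S/K) + (r - q + 0.5*sigma^2) * T) / (sigma * sqrt(T)) = 0.31616761
d2 = d1 - sigma * sqrt(T) = -0.44750771
exp(-rT) = 0.89404426; exp(-qT) = 0.95122942
C = S_0 * exp(-qT) * N(d1) - K * exp(-rT) * N(d2)
N(d1) = 0.62406235; N(d2) = 0.32725426
C = 54.6000 * 0.95122942 * 0.62406235 - 61.0800 * 0.89404426 * 0.32725426 = 14.5412


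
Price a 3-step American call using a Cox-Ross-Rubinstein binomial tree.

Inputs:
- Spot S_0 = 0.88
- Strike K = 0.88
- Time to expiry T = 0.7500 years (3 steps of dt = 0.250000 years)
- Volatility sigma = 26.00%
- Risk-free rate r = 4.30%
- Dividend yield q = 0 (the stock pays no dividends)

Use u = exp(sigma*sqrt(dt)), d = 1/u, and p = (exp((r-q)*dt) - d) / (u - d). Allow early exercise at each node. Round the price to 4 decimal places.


Answer: Price = V(0,0) = 0.0987

Derivation:
dt = T/N = 0.250000
u = exp(sigma*sqrt(dt)) = 1.138828; d = 1/u = 0.878095
p = (exp((r-q)*dt) - d) / (u - d) = 0.508998
Discount per step: exp(-r*dt) = 0.989308
Stock lattice S(k, i) with i counting down-moves:
  k=0: S(0,0) = 0.8800
  k=1: S(1,0) = 1.0022; S(1,1) = 0.7727
  k=2: S(2,0) = 1.1413; S(2,1) = 0.8800; S(2,2) = 0.6785
  k=3: S(3,0) = 1.2997; S(3,1) = 1.0022; S(3,2) = 0.7727; S(3,3) = 0.5958
Terminal payoffs V(N, i) = max(S_T - K, 0):
  V(3,0) = 0.419743; V(3,1) = 0.122169; V(3,2) = 0.000000; V(3,3) = 0.000000
Backward induction: V(k, i) = exp(-r*dt) * [p * V(k+1, i) + (1-p) * V(k+1, i+1)]; then take max(V_cont, immediate exercise) for American.
  V(2,0) = exp(-r*dt) * [p*0.419743 + (1-p)*0.122169] = 0.270708; exercise = 0.261298; V(2,0) = max -> 0.270708
  V(2,1) = exp(-r*dt) * [p*0.122169 + (1-p)*0.000000] = 0.061519; exercise = 0.000000; V(2,1) = max -> 0.061519
  V(2,2) = exp(-r*dt) * [p*0.000000 + (1-p)*0.000000] = 0.000000; exercise = 0.000000; V(2,2) = max -> 0.000000
  V(1,0) = exp(-r*dt) * [p*0.270708 + (1-p)*0.061519] = 0.166199; exercise = 0.122169; V(1,0) = max -> 0.166199
  V(1,1) = exp(-r*dt) * [p*0.061519 + (1-p)*0.000000] = 0.030978; exercise = 0.000000; V(1,1) = max -> 0.030978
  V(0,0) = exp(-r*dt) * [p*0.166199 + (1-p)*0.030978] = 0.098738; exercise = 0.000000; V(0,0) = max -> 0.098738


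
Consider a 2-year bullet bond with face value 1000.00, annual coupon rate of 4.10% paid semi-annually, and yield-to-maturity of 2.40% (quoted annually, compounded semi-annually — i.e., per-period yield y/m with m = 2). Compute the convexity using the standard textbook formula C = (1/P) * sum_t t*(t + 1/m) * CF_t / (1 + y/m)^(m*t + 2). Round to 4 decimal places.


Coupon per period c = face * coupon_rate / m = 20.500000
Periods per year m = 2; per-period yield y/m = 0.012000
Number of cashflows N = 4
Cashflows (t years, CF_t, discount factor 1/(1+y/m)^(m*t), PV):
  t = 0.5000: CF_t = 20.500000, DF = 0.988142, PV = 20.256917
  t = 1.0000: CF_t = 20.500000, DF = 0.976425, PV = 20.016716
  t = 1.5000: CF_t = 20.500000, DF = 0.964847, PV = 19.779364
  t = 2.0000: CF_t = 1020.500000, DF = 0.953406, PV = 972.950978
Price P = sum_t PV_t = 1033.003976
Convexity numerator sum_t t*(t + 1/m) * CF_t / (1+y/m)^(m*t + 2):
  t = 0.5000: term = 9.889682
  t = 1.0000: term = 29.317239
  t = 1.5000: term = 57.939208
  t = 2.0000: term = 4750.069220
Convexity = (1/P) * sum = 4847.215349 / 1033.003976 = 4.692349

Answer: Convexity = 4.6923


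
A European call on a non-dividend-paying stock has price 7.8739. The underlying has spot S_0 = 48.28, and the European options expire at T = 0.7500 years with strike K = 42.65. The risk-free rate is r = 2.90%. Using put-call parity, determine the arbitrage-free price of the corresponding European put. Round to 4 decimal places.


Put-call parity: C - P = S_0 * exp(-qT) - K * exp(-rT).
S_0 * exp(-qT) = 48.2800 * 1.00000000 = 48.28000000
K * exp(-rT) = 42.6500 * 0.97848483 = 41.73237782
P = C - S*exp(-qT) + K*exp(-rT)
P = 7.8739 - 48.28000000 + 41.73237782 = 1.3263

Answer: Put price = 1.3263


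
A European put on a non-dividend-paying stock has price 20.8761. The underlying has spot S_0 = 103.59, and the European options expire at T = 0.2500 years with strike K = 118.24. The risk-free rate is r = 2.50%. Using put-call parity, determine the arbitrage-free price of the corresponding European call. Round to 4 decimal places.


Put-call parity: C - P = S_0 * exp(-qT) - K * exp(-rT).
S_0 * exp(-qT) = 103.5900 * 1.00000000 = 103.59000000
K * exp(-rT) = 118.2400 * 0.99376949 = 117.50330457
C = P + S*exp(-qT) - K*exp(-rT)
C = 20.8761 + 103.59000000 - 117.50330457 = 6.9628

Answer: Call price = 6.9628


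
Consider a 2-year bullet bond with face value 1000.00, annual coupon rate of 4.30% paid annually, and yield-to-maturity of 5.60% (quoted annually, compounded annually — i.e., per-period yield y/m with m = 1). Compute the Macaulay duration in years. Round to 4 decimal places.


Answer: Macaulay duration = 1.9583 years

Derivation:
Coupon per period c = face * coupon_rate / m = 43.000000
Periods per year m = 1; per-period yield y/m = 0.056000
Number of cashflows N = 2
Cashflows (t years, CF_t, discount factor 1/(1+y/m)^(m*t), PV):
  t = 1.0000: CF_t = 43.000000, DF = 0.946970, PV = 40.719697
  t = 2.0000: CF_t = 1043.000000, DF = 0.896752, PV = 935.311926
Price P = sum_t PV_t = 976.031623
Macaulay numerator sum_t t * PV_t:
  t * PV_t at t = 1.0000: 40.719697
  t * PV_t at t = 2.0000: 1870.623852
Macaulay duration D = (sum_t t * PV_t) / P = 1911.343549 / 976.031623 = 1.958280


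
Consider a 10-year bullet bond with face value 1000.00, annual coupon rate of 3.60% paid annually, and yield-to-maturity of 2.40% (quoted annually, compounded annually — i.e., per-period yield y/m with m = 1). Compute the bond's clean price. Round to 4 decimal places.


Coupon per period c = face * coupon_rate / m = 36.000000
Periods per year m = 1; per-period yield y/m = 0.024000
Number of cashflows N = 10
Cashflows (t years, CF_t, discount factor 1/(1+y/m)^(m*t), PV):
  t = 1.0000: CF_t = 36.000000, DF = 0.976562, PV = 35.156250
  t = 2.0000: CF_t = 36.000000, DF = 0.953674, PV = 34.332275
  t = 3.0000: CF_t = 36.000000, DF = 0.931323, PV = 33.527613
  t = 4.0000: CF_t = 36.000000, DF = 0.909495, PV = 32.741809
  t = 5.0000: CF_t = 36.000000, DF = 0.888178, PV = 31.974423
  t = 6.0000: CF_t = 36.000000, DF = 0.867362, PV = 31.225023
  t = 7.0000: CF_t = 36.000000, DF = 0.847033, PV = 30.493186
  t = 8.0000: CF_t = 36.000000, DF = 0.827181, PV = 29.778502
  t = 9.0000: CF_t = 36.000000, DF = 0.807794, PV = 29.080568
  t = 10.0000: CF_t = 1036.000000, DF = 0.788861, PV = 817.259898
Price P = sum_t PV_t = 1105.569547

Answer: Price = 1105.5695


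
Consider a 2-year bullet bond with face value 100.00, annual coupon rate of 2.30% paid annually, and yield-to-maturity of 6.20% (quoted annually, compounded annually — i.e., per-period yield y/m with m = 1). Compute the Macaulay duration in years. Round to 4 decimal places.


Coupon per period c = face * coupon_rate / m = 2.300000
Periods per year m = 1; per-period yield y/m = 0.062000
Number of cashflows N = 2
Cashflows (t years, CF_t, discount factor 1/(1+y/m)^(m*t), PV):
  t = 1.0000: CF_t = 2.300000, DF = 0.941620, PV = 2.165725
  t = 2.0000: CF_t = 102.300000, DF = 0.886647, PV = 90.704034
Price P = sum_t PV_t = 92.869759
Macaulay numerator sum_t t * PV_t:
  t * PV_t at t = 1.0000: 2.165725
  t * PV_t at t = 2.0000: 181.408067
Macaulay duration D = (sum_t t * PV_t) / P = 183.573792 / 92.869759 = 1.976680

Answer: Macaulay duration = 1.9767 years


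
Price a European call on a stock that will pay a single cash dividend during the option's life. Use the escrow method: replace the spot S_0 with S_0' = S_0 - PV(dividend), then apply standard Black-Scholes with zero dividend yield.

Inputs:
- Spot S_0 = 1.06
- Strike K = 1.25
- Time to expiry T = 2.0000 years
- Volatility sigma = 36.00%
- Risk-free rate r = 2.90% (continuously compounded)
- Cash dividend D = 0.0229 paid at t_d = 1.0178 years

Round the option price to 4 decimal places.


Answer: Price = 0.1587

Derivation:
PV(D) = D * exp(-r * t_d) = 0.0229 * 0.97091515 = 0.02223396
S_0' = S_0 - PV(D) = 1.0600 - 0.02223396 = 1.03776604
d1 = (ln(S_0'/K) + (r + sigma^2/2)*T) / (sigma*sqrt(T)) = 0.00299895
d2 = d1 - sigma*sqrt(T) = -0.50611793
exp(-rT) = 0.94364995
N(d1) = 0.50119641; N(d2) = 0.30638693
C = S_0' * N(d1) - K * exp(-rT) * N(d2) = 1.03776604 * 0.50119641 - 1.2500 * 0.94364995 * 0.30638693 = 0.1587


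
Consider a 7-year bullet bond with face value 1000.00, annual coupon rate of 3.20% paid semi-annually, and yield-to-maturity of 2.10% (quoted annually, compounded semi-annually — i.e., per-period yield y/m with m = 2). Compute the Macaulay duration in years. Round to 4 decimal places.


Coupon per period c = face * coupon_rate / m = 16.000000
Periods per year m = 2; per-period yield y/m = 0.010500
Number of cashflows N = 14
Cashflows (t years, CF_t, discount factor 1/(1+y/m)^(m*t), PV):
  t = 0.5000: CF_t = 16.000000, DF = 0.989609, PV = 15.833746
  t = 1.0000: CF_t = 16.000000, DF = 0.979326, PV = 15.669219
  t = 1.5000: CF_t = 16.000000, DF = 0.969150, PV = 15.506402
  t = 2.0000: CF_t = 16.000000, DF = 0.959080, PV = 15.345276
  t = 2.5000: CF_t = 16.000000, DF = 0.949114, PV = 15.185825
  t = 3.0000: CF_t = 16.000000, DF = 0.939252, PV = 15.028031
  t = 3.5000: CF_t = 16.000000, DF = 0.929492, PV = 14.871876
  t = 4.0000: CF_t = 16.000000, DF = 0.919834, PV = 14.717344
  t = 4.5000: CF_t = 16.000000, DF = 0.910276, PV = 14.564418
  t = 5.0000: CF_t = 16.000000, DF = 0.900818, PV = 14.413080
  t = 5.5000: CF_t = 16.000000, DF = 0.891457, PV = 14.263315
  t = 6.0000: CF_t = 16.000000, DF = 0.882194, PV = 14.115107
  t = 6.5000: CF_t = 16.000000, DF = 0.873027, PV = 13.968438
  t = 7.0000: CF_t = 1016.000000, DF = 0.863956, PV = 877.779144
Price P = sum_t PV_t = 1071.261221
Macaulay numerator sum_t t * PV_t:
  t * PV_t at t = 0.5000: 7.916873
  t * PV_t at t = 1.0000: 15.669219
  t * PV_t at t = 1.5000: 23.259602
  t * PV_t at t = 2.0000: 30.690553
  t * PV_t at t = 2.5000: 37.964563
  t * PV_t at t = 3.0000: 45.084092
  t * PV_t at t = 3.5000: 52.051566
  t * PV_t at t = 4.0000: 58.869376
  t * PV_t at t = 4.5000: 65.539879
  t * PV_t at t = 5.0000: 72.065401
  t * PV_t at t = 5.5000: 78.448235
  t * PV_t at t = 6.0000: 84.690641
  t * PV_t at t = 6.5000: 90.794848
  t * PV_t at t = 7.0000: 6144.454011
Macaulay duration D = (sum_t t * PV_t) / P = 6807.498859 / 1071.261221 = 6.354658

Answer: Macaulay duration = 6.3547 years


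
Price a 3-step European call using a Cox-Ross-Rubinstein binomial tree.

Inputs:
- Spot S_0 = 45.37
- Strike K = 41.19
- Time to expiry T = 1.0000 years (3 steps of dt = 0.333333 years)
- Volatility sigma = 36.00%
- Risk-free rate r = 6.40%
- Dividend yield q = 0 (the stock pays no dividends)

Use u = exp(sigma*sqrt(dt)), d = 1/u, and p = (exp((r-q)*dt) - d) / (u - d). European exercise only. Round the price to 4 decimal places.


dt = T/N = 0.333333
u = exp(sigma*sqrt(dt)) = 1.231024; d = 1/u = 0.812332
p = (exp((r-q)*dt) - d) / (u - d) = 0.499724
Discount per step: exp(-r*dt) = 0.978893
Stock lattice S(k, i) with i counting down-moves:
  k=0: S(0,0) = 45.3700
  k=1: S(1,0) = 55.8515; S(1,1) = 36.8555
  k=2: S(2,0) = 68.7546; S(2,1) = 45.3700; S(2,2) = 29.9389
  k=3: S(3,0) = 84.6385; S(3,1) = 55.8515; S(3,2) = 36.8555; S(3,3) = 24.3203
Terminal payoffs V(N, i) = max(S_T - K, 0):
  V(3,0) = 43.448512; V(3,1) = 14.661545; V(3,2) = 0.000000; V(3,3) = 0.000000
Backward induction: V(k, i) = exp(-r*dt) * [p * V(k+1, i) + (1-p) * V(k+1, i+1)].
  V(2,0) = exp(-r*dt) * [p*43.448512 + (1-p)*14.661545] = 28.433989
  V(2,1) = exp(-r*dt) * [p*14.661545 + (1-p)*0.000000] = 7.172085
  V(2,2) = exp(-r*dt) * [p*0.000000 + (1-p)*0.000000] = 0.000000
  V(1,0) = exp(-r*dt) * [p*28.433989 + (1-p)*7.172085] = 17.421527
  V(1,1) = exp(-r*dt) * [p*7.172085 + (1-p)*0.000000] = 3.508416
  V(0,0) = exp(-r*dt) * [p*17.421527 + (1-p)*3.508416] = 10.240331

Answer: Price = V(0,0) = 10.2403


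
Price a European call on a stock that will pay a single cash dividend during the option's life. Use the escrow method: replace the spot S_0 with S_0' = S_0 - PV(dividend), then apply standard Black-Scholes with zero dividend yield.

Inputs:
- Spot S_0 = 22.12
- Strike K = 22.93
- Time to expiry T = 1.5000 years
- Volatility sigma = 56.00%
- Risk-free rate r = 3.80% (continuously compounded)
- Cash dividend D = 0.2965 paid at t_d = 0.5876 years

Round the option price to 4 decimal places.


PV(D) = D * exp(-r * t_d) = 0.2965 * 0.97791864 = 0.28995288
S_0' = S_0 - PV(D) = 22.1200 - 0.28995288 = 21.83004712
d1 = (ln(S_0'/K) + (r + sigma^2/2)*T) / (sigma*sqrt(T)) = 0.35436131
d2 = d1 - sigma*sqrt(T) = -0.33149582
exp(-rT) = 0.94459407
N(d1) = 0.63846594; N(d2) = 0.37013500
C = S_0' * N(d1) - K * exp(-rT) * N(d2) = 21.83004712 * 0.63846594 - 22.9300 * 0.94459407 * 0.37013500 = 5.9208

Answer: Price = 5.9208


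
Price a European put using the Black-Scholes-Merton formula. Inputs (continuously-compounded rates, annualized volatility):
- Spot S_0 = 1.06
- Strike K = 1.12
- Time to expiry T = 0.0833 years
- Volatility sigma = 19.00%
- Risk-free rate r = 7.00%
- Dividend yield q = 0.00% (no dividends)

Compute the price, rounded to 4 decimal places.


d1 = (ln(S/K) + (r - q + 0.5*sigma^2) * T) / (sigma * sqrt(T)) = -0.87030558
d2 = d1 - sigma * sqrt(T) = -0.92514288
exp(-rT) = 0.99418597; exp(-qT) = 1.00000000
P = K * exp(-rT) * N(-d2) - S_0 * exp(-qT) * N(-d1)
N(-d1) = 0.80793328; N(-d2) = 0.82255420
P = 1.1200 * 0.99418597 * 0.82255420 - 1.0600 * 1.00000000 * 0.80793328 = 0.0595

Answer: Price = 0.0595


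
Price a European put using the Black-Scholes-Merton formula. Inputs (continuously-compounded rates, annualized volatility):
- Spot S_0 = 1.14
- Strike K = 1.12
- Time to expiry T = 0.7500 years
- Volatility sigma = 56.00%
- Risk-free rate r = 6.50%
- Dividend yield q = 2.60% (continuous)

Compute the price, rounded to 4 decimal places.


Answer: Price = 0.1846

Derivation:
d1 = (ln(S/K) + (r - q + 0.5*sigma^2) * T) / (sigma * sqrt(T)) = 0.33929551
d2 = d1 - sigma * sqrt(T) = -0.14567872
exp(-rT) = 0.95241920; exp(-qT) = 0.98068890
P = K * exp(-rT) * N(-d2) - S_0 * exp(-qT) * N(-d1)
N(-d1) = 0.36719356; N(-d2) = 0.55791249
P = 1.1200 * 0.95241920 * 0.55791249 - 1.1400 * 0.98068890 * 0.36719356 = 0.1846


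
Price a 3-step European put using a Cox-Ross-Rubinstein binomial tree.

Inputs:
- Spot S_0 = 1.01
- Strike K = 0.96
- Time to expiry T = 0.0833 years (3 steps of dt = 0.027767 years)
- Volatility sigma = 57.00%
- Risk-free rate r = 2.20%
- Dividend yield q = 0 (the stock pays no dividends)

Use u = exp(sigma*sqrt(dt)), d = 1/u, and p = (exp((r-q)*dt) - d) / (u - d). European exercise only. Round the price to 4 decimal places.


dt = T/N = 0.027767
u = exp(sigma*sqrt(dt)) = 1.099638; d = 1/u = 0.909390
p = (exp((r-q)*dt) - d) / (u - d) = 0.479484
Discount per step: exp(-r*dt) = 0.999389
Stock lattice S(k, i) with i counting down-moves:
  k=0: S(0,0) = 1.0100
  k=1: S(1,0) = 1.1106; S(1,1) = 0.9185
  k=2: S(2,0) = 1.2213; S(2,1) = 1.0100; S(2,2) = 0.8353
  k=3: S(3,0) = 1.3430; S(3,1) = 1.1106; S(3,2) = 0.9185; S(3,3) = 0.7596
Terminal payoffs V(N, i) = max(K - S_T, 0):
  V(3,0) = 0.000000; V(3,1) = 0.000000; V(3,2) = 0.041516; V(3,3) = 0.200422
Backward induction: V(k, i) = exp(-r*dt) * [p * V(k+1, i) + (1-p) * V(k+1, i+1)].
  V(2,0) = exp(-r*dt) * [p*0.000000 + (1-p)*0.000000] = 0.000000
  V(2,1) = exp(-r*dt) * [p*0.000000 + (1-p)*0.041516] = 0.021596
  V(2,2) = exp(-r*dt) * [p*0.041516 + (1-p)*0.200422] = 0.124153
  V(1,0) = exp(-r*dt) * [p*0.000000 + (1-p)*0.021596] = 0.011234
  V(1,1) = exp(-r*dt) * [p*0.021596 + (1-p)*0.124153] = 0.074933
  V(0,0) = exp(-r*dt) * [p*0.011234 + (1-p)*0.074933] = 0.044363

Answer: Price = V(0,0) = 0.0444


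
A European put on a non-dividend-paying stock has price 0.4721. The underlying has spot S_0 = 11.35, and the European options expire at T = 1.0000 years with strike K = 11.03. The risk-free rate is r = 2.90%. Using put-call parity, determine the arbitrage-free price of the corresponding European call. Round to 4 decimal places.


Answer: Call price = 1.1074

Derivation:
Put-call parity: C - P = S_0 * exp(-qT) - K * exp(-rT).
S_0 * exp(-qT) = 11.3500 * 1.00000000 = 11.35000000
K * exp(-rT) = 11.0300 * 0.97141646 = 10.71472360
C = P + S*exp(-qT) - K*exp(-rT)
C = 0.4721 + 11.35000000 - 10.71472360 = 1.1074


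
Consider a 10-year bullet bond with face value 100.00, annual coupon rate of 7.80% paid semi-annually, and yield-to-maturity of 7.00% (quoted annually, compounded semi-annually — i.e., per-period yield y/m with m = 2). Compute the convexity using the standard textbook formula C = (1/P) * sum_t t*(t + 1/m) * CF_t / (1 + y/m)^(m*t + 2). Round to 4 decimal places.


Coupon per period c = face * coupon_rate / m = 3.900000
Periods per year m = 2; per-period yield y/m = 0.035000
Number of cashflows N = 20
Cashflows (t years, CF_t, discount factor 1/(1+y/m)^(m*t), PV):
  t = 0.5000: CF_t = 3.900000, DF = 0.966184, PV = 3.768116
  t = 1.0000: CF_t = 3.900000, DF = 0.933511, PV = 3.640692
  t = 1.5000: CF_t = 3.900000, DF = 0.901943, PV = 3.517577
  t = 2.0000: CF_t = 3.900000, DF = 0.871442, PV = 3.398625
  t = 2.5000: CF_t = 3.900000, DF = 0.841973, PV = 3.283695
  t = 3.0000: CF_t = 3.900000, DF = 0.813501, PV = 3.172653
  t = 3.5000: CF_t = 3.900000, DF = 0.785991, PV = 3.065365
  t = 4.0000: CF_t = 3.900000, DF = 0.759412, PV = 2.961705
  t = 4.5000: CF_t = 3.900000, DF = 0.733731, PV = 2.861551
  t = 5.0000: CF_t = 3.900000, DF = 0.708919, PV = 2.764783
  t = 5.5000: CF_t = 3.900000, DF = 0.684946, PV = 2.671288
  t = 6.0000: CF_t = 3.900000, DF = 0.661783, PV = 2.580955
  t = 6.5000: CF_t = 3.900000, DF = 0.639404, PV = 2.493676
  t = 7.0000: CF_t = 3.900000, DF = 0.617782, PV = 2.409349
  t = 7.5000: CF_t = 3.900000, DF = 0.596891, PV = 2.327873
  t = 8.0000: CF_t = 3.900000, DF = 0.576706, PV = 2.249153
  t = 8.5000: CF_t = 3.900000, DF = 0.557204, PV = 2.173095
  t = 9.0000: CF_t = 3.900000, DF = 0.538361, PV = 2.099608
  t = 9.5000: CF_t = 3.900000, DF = 0.520156, PV = 2.028607
  t = 10.0000: CF_t = 103.900000, DF = 0.502566, PV = 52.216595
Price P = sum_t PV_t = 105.684961
Convexity numerator sum_t t*(t + 1/m) * CF_t / (1+y/m)^(m*t + 2):
  t = 0.5000: term = 1.758788
  t = 1.0000: term = 5.097937
  t = 1.5000: term = 9.851086
  t = 2.0000: term = 15.863263
  t = 2.5000: term = 22.990236
  t = 3.0000: term = 31.097903
  t = 3.5000: term = 40.061711
  t = 4.0000: term = 49.766101
  t = 4.5000: term = 60.103986
  t = 5.0000: term = 70.976259
  t = 5.5000: term = 82.291314
  t = 6.0000: term = 93.964610
  t = 6.5000: term = 105.918240
  t = 7.0000: term = 118.080535
  t = 7.5000: term = 130.385684
  t = 8.0000: term = 142.773374
  t = 8.5000: term = 155.188450
  t = 9.0000: term = 167.580594
  t = 9.5000: term = 179.904019
  t = 10.0000: term = 5118.198806
Convexity = (1/P) * sum = 6601.852899 / 105.684961 = 62.467288

Answer: Convexity = 62.4673


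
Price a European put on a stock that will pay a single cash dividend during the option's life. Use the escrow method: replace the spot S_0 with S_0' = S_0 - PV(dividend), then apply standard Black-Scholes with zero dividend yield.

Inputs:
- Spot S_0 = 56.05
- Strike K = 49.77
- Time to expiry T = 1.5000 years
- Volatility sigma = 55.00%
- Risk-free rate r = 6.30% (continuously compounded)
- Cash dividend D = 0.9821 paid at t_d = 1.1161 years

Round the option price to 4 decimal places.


Answer: Price = 8.8539

Derivation:
PV(D) = D * exp(-r * t_d) = 0.9821 * 0.93210081 = 0.91541621
S_0' = S_0 - PV(D) = 56.0500 - 0.91541621 = 55.13458379
d1 = (ln(S_0'/K) + (r + sigma^2/2)*T) / (sigma*sqrt(T)) = 0.62905833
d2 = d1 - sigma*sqrt(T) = -0.04455135
exp(-rT) = 0.90982773
N(-d1) = 0.26465543; N(-d2) = 0.51776754
P = K * exp(-rT) * N(-d2) - S_0' * N(-d1) = 49.7700 * 0.90982773 * 0.51776754 - 55.13458379 * 0.26465543 = 8.8539


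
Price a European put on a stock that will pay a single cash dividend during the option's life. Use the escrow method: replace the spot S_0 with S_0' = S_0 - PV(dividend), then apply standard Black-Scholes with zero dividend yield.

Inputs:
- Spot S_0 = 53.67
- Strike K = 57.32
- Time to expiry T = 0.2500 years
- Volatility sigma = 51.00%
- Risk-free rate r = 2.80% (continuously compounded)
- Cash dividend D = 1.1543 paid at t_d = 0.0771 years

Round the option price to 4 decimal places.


Answer: Price = 8.0252

Derivation:
PV(D) = D * exp(-r * t_d) = 1.1543 * 0.99784353 = 1.15181078
S_0' = S_0 - PV(D) = 53.6700 - 1.15181078 = 52.51818922
d1 = (ln(S_0'/K) + (r + sigma^2/2)*T) / (sigma*sqrt(T)) = -0.18814718
d2 = d1 - sigma*sqrt(T) = -0.44314718
exp(-rT) = 0.99302444
N(-d1) = 0.57461936; N(-d2) = 0.67117036
P = K * exp(-rT) * N(-d2) - S_0' * N(-d1) = 57.3200 * 0.99302444 * 0.67117036 - 52.51818922 * 0.57461936 = 8.0252


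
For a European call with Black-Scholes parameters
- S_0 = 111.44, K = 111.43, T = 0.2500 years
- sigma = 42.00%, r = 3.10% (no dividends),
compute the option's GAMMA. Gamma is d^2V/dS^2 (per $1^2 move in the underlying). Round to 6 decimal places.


d1 = 0.1423320877; d2 = -0.0676679123
phi(d1) = 0.3949217066; exp(-qT) = 1.0000000000; exp(-rT) = 0.9922799538
Gamma = exp(-qT) * phi(d1) / (S * sigma * sqrt(T)) = 1.0000000000 * 0.3949217066 / (111.4400 * 0.4200 * 0.5000000000) = 0.016875

Answer: Gamma = 0.016875


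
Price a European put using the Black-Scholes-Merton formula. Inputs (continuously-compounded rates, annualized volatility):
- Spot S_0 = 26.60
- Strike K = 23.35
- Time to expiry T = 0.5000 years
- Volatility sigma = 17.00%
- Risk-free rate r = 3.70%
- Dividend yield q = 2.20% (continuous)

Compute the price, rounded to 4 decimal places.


Answer: Price = 0.1844

Derivation:
d1 = (ln(S/K) + (r - q + 0.5*sigma^2) * T) / (sigma * sqrt(T)) = 1.20656734
d2 = d1 - sigma * sqrt(T) = 1.08635919
exp(-rT) = 0.98167007; exp(-qT) = 0.98906028
P = K * exp(-rT) * N(-d2) - S_0 * exp(-qT) * N(-d1)
N(-d1) = 0.11379940; N(-d2) = 0.13866005
P = 23.3500 * 0.98167007 * 0.13866005 - 26.6000 * 0.98906028 * 0.11379940 = 0.1844


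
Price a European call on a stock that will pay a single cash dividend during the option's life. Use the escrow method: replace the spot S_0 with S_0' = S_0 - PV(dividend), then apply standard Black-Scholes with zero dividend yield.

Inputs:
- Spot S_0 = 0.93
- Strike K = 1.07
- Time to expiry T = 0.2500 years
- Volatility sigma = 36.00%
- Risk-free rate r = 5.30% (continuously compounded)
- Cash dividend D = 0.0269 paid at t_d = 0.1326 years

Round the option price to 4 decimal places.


PV(D) = D * exp(-r * t_d) = 0.0269 * 0.99299684 = 0.02671161
S_0' = S_0 - PV(D) = 0.9300 - 0.02671161 = 0.90328839
d1 = (ln(S_0'/K) + (r + sigma^2/2)*T) / (sigma*sqrt(T)) = -0.77734479
d2 = d1 - sigma*sqrt(T) = -0.95734479
exp(-rT) = 0.98683739
N(d1) = 0.21847769; N(d2) = 0.16919663
C = S_0' * N(d1) - K * exp(-rT) * N(d2) = 0.90328839 * 0.21847769 - 1.0700 * 0.98683739 * 0.16919663 = 0.0187

Answer: Price = 0.0187


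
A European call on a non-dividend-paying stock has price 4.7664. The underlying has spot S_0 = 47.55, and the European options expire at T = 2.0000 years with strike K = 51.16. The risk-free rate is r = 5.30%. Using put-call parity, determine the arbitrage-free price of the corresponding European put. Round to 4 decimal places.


Answer: Put price = 3.2310

Derivation:
Put-call parity: C - P = S_0 * exp(-qT) - K * exp(-rT).
S_0 * exp(-qT) = 47.5500 * 1.00000000 = 47.55000000
K * exp(-rT) = 51.1600 * 0.89942465 = 46.01456500
P = C - S*exp(-qT) + K*exp(-rT)
P = 4.7664 - 47.55000000 + 46.01456500 = 3.2310


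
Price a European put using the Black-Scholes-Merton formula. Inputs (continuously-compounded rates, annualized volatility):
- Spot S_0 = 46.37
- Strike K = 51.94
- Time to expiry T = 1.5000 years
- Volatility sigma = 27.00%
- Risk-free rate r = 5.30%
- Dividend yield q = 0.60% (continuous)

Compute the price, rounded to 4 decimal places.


d1 = (ln(S/K) + (r - q + 0.5*sigma^2) * T) / (sigma * sqrt(T)) = 0.03549792
d2 = d1 - sigma * sqrt(T) = -0.29518319
exp(-rT) = 0.92357802; exp(-qT) = 0.99104038
P = K * exp(-rT) * N(-d2) - S_0 * exp(-qT) * N(-d1)
N(-d1) = 0.48584135; N(-d2) = 0.61607303
P = 51.9400 * 0.92357802 * 0.61607303 - 46.3700 * 0.99104038 * 0.48584135 = 7.2268

Answer: Price = 7.2268


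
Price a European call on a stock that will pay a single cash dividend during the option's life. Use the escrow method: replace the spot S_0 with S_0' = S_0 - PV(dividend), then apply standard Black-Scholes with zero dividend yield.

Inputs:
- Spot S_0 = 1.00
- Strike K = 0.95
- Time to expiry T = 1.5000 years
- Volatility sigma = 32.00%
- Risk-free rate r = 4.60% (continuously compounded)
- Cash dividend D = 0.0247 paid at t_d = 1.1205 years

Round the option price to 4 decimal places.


PV(D) = D * exp(-r * t_d) = 0.0247 * 0.94976281 = 0.02345914
S_0' = S_0 - PV(D) = 1.0000 - 0.02345914 = 0.97654086
d1 = (ln(S_0'/K) + (r + sigma^2/2)*T) / (sigma*sqrt(T)) = 0.44232326
d2 = d1 - sigma*sqrt(T) = 0.05040490
exp(-rT) = 0.93332668
N(d1) = 0.67087235; N(d2) = 0.52010014
C = S_0' * N(d1) - K * exp(-rT) * N(d2) = 0.97654086 * 0.67087235 - 0.9500 * 0.93332668 * 0.52010014 = 0.1940

Answer: Price = 0.1940


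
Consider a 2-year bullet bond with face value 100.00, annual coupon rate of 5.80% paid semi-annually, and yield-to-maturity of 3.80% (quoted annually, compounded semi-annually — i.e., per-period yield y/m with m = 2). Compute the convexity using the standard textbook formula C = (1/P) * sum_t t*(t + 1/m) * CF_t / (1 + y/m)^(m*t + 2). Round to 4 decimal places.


Coupon per period c = face * coupon_rate / m = 2.900000
Periods per year m = 2; per-period yield y/m = 0.019000
Number of cashflows N = 4
Cashflows (t years, CF_t, discount factor 1/(1+y/m)^(m*t), PV):
  t = 0.5000: CF_t = 2.900000, DF = 0.981354, PV = 2.845927
  t = 1.0000: CF_t = 2.900000, DF = 0.963056, PV = 2.792863
  t = 1.5000: CF_t = 2.900000, DF = 0.945099, PV = 2.740788
  t = 2.0000: CF_t = 102.900000, DF = 0.927477, PV = 95.437409
Price P = sum_t PV_t = 103.816987
Convexity numerator sum_t t*(t + 1/m) * CF_t / (1+y/m)^(m*t + 2):
  t = 0.5000: term = 1.370394
  t = 1.0000: term = 4.034526
  t = 1.5000: term = 7.918599
  t = 2.0000: term = 459.557941
Convexity = (1/P) * sum = 472.881460 / 103.816987 = 4.554953

Answer: Convexity = 4.5550


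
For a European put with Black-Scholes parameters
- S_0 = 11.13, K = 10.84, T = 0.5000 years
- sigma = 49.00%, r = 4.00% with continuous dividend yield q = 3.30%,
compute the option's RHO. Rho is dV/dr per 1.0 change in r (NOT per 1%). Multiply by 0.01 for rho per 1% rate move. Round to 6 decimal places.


Answer: Rho = -2.840376

Derivation:
d1 = 0.2595404249; d2 = -0.0869418979
phi(d1) = 0.3857294163; exp(-qT) = 0.9836353794; exp(-rT) = 0.9801986733
N(-d2) = 0.5346411521
Rho = -K*T*exp(-rT)*N(-d2) = -10.8400 * 0.5000 * 0.9801986733 * 0.5346411521 = -2.840376


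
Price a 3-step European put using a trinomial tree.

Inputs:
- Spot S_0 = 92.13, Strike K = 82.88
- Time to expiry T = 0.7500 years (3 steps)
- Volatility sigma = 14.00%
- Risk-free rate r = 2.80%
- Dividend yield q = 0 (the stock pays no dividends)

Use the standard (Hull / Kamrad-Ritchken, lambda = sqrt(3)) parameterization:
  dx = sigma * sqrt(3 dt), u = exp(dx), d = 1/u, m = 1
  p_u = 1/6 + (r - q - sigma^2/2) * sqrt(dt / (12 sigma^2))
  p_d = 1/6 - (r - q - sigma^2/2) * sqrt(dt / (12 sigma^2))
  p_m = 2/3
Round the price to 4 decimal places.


Answer: Price = V(0,0) = 0.7736

Derivation:
dt = T/N = 0.250000; dx = sigma*sqrt(3*dt) = 0.121244
u = exp(dx) = 1.128900; d = 1/u = 0.885818
p_u = 0.185431, p_m = 0.666667, p_d = 0.147903
Discount per step: exp(-r*dt) = 0.993024
Stock lattice S(k, j) with j the centered position index:
  k=0: S(0,+0) = 92.1300
  k=1: S(1,-1) = 81.6104; S(1,+0) = 92.1300; S(1,+1) = 104.0055
  k=2: S(2,-2) = 72.2920; S(2,-1) = 81.6104; S(2,+0) = 92.1300; S(2,+1) = 104.0055; S(2,+2) = 117.4118
  k=3: S(3,-3) = 64.0376; S(3,-2) = 72.2920; S(3,-1) = 81.6104; S(3,+0) = 92.1300; S(3,+1) = 104.0055; S(3,+2) = 117.4118; S(3,+3) = 132.5462
Terminal payoffs V(N, j) = max(K - S_T, 0):
  V(3,-3) = 18.842429; V(3,-2) = 10.587997; V(3,-1) = 1.269570; V(3,+0) = 0.000000; V(3,+1) = 0.000000; V(3,+2) = 0.000000; V(3,+3) = 0.000000
Backward induction: V(k, j) = exp(-r*dt) * [p_u * V(k+1, j+1) + p_m * V(k+1, j) + p_d * V(k+1, j-1)]
  V(2,-2) = exp(-r*dt) * [p_u*1.269570 + p_m*10.587997 + p_d*18.842429] = 10.010610
  V(2,-1) = exp(-r*dt) * [p_u*0.000000 + p_m*1.269570 + p_d*10.587997] = 2.395547
  V(2,+0) = exp(-r*dt) * [p_u*0.000000 + p_m*0.000000 + p_d*1.269570] = 0.186463
  V(2,+1) = exp(-r*dt) * [p_u*0.000000 + p_m*0.000000 + p_d*0.000000] = 0.000000
  V(2,+2) = exp(-r*dt) * [p_u*0.000000 + p_m*0.000000 + p_d*0.000000] = 0.000000
  V(1,-1) = exp(-r*dt) * [p_u*0.186463 + p_m*2.395547 + p_d*10.010610] = 3.090495
  V(1,+0) = exp(-r*dt) * [p_u*0.000000 + p_m*0.186463 + p_d*2.395547] = 0.475278
  V(1,+1) = exp(-r*dt) * [p_u*0.000000 + p_m*0.000000 + p_d*0.186463] = 0.027386
  V(0,+0) = exp(-r*dt) * [p_u*0.027386 + p_m*0.475278 + p_d*3.090495] = 0.773589


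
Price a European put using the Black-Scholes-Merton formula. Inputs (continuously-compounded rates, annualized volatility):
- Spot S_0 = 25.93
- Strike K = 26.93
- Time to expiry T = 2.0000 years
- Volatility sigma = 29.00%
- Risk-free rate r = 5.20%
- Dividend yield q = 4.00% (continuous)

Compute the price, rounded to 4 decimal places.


d1 = (ln(S/K) + (r - q + 0.5*sigma^2) * T) / (sigma * sqrt(T)) = 0.17131416
d2 = d1 - sigma * sqrt(T) = -0.23880778
exp(-rT) = 0.90122530; exp(-qT) = 0.92311635
P = K * exp(-rT) * N(-d2) - S_0 * exp(-qT) * N(-d1)
N(-d1) = 0.43198838; N(-d2) = 0.59437268
P = 26.9300 * 0.90122530 * 0.59437268 - 25.9300 * 0.92311635 * 0.43198838 = 4.0852

Answer: Price = 4.0852


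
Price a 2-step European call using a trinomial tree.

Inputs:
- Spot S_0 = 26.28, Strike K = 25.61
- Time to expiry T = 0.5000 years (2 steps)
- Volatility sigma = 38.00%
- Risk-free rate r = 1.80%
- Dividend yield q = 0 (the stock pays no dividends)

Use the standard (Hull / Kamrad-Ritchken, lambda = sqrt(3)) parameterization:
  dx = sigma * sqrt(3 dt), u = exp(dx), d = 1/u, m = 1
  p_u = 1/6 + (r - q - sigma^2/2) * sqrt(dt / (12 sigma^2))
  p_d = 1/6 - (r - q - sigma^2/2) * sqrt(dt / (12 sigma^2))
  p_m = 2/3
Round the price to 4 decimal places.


dt = T/N = 0.250000; dx = sigma*sqrt(3*dt) = 0.329090
u = exp(dx) = 1.389702; d = 1/u = 0.719579
p_u = 0.146080, p_m = 0.666667, p_d = 0.187254
Discount per step: exp(-r*dt) = 0.995510
Stock lattice S(k, j) with j the centered position index:
  k=0: S(0,+0) = 26.2800
  k=1: S(1,-1) = 18.9105; S(1,+0) = 26.2800; S(1,+1) = 36.5214
  k=2: S(2,-2) = 13.6076; S(2,-1) = 18.9105; S(2,+0) = 26.2800; S(2,+1) = 36.5214; S(2,+2) = 50.7539
Terminal payoffs V(N, j) = max(S_T - K, 0):
  V(2,-2) = 0.000000; V(2,-1) = 0.000000; V(2,+0) = 0.670000; V(2,+1) = 10.911380; V(2,+2) = 25.143851
Backward induction: V(k, j) = exp(-r*dt) * [p_u * V(k+1, j+1) + p_m * V(k+1, j) + p_d * V(k+1, j-1)]
  V(1,-1) = exp(-r*dt) * [p_u*0.670000 + p_m*0.000000 + p_d*0.000000] = 0.097434
  V(1,+0) = exp(-r*dt) * [p_u*10.911380 + p_m*0.670000 + p_d*0.000000] = 2.031434
  V(1,+1) = exp(-r*dt) * [p_u*25.143851 + p_m*10.911380 + p_d*0.670000] = 11.023001
  V(0,+0) = exp(-r*dt) * [p_u*11.023001 + p_m*2.031434 + p_d*0.097434] = 2.969377

Answer: Price = V(0,0) = 2.9694
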